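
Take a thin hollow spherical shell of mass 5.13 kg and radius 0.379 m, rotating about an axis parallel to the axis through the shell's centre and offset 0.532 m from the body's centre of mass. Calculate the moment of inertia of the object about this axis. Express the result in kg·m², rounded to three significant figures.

I_cm = (2/3)MR² = (2/3)(5.13)(0.379)² = 0.49125 kg·m²; centre at d = 0.532 m, so I = I_cm + Md² gives I = 0.49125 + (5.13)(0.532)² = 1.9432 kg·m².

1.94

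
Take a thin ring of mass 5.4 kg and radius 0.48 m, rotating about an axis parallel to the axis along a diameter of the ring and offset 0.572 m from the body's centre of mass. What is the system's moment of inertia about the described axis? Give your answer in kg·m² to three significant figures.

2.39

I_cm = (1/2)MR² = (1/2)(5.4)(0.48)² = 0.62208 kg·m²; centre at d = 0.572 m, so the parallel axis theorem gives I = 0.62208 + (5.4)(0.572)² = 2.3889 kg·m².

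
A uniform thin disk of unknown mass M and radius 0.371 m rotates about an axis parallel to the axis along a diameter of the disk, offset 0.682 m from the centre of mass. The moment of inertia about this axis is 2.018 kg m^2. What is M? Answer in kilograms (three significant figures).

4.04

I = I_cm + Md² = (1/4)MR² + Md² = M·[0.25·(0.371)² + (0.682)²] = M·0.49953.
So M = 2.018 / 0.49953 = 4.0398 kg.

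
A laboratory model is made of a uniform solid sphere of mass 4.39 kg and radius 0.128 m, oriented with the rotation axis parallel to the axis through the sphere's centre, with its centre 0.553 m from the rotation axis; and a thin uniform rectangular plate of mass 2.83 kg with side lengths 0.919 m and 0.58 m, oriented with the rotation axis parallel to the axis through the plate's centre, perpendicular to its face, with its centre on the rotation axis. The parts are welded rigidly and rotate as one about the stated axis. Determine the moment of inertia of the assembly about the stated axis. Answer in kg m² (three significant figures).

Solid sphere: I_cm = (2/5)MR² = (2/5)(4.39)(0.128)² = 0.02877 kg m²; centre at d = 0.553 m, so I = I_cm + Md² gives I = 0.02877 + (4.39)(0.553)² = 1.3713 kg m².
Rectangular plate: I_cm = (1/12)M(a²+b²) = (1/12)(2.83)[(0.919)² + (0.58)²] = 0.27851 kg m²; axis through the centre, so I = 0.27851 kg m².
Total I = 1.3713 + 0.27851 = 1.6498 kg m².

1.65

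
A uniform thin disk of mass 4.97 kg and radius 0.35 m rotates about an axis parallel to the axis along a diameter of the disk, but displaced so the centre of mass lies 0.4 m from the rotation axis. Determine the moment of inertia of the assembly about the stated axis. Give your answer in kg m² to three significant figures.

0.947

I_cm = (1/4)MR² = (1/4)(4.97)(0.35)² = 0.15221 kg m²; centre at d = 0.4 m, so the parallel axis theorem gives I = 0.15221 + (4.97)(0.4)² = 0.94741 kg m².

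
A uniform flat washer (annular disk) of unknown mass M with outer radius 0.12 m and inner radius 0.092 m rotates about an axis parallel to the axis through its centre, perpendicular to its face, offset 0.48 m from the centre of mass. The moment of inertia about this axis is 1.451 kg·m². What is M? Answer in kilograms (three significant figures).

I = I_cm + Md² = (1/2)M(R²+r²) + Md² = M·[0.5·[(0.12)² + (0.092)²] + (0.48)²] = M·0.24183.
So M = 1.451 / 0.24183 = 6 kg.

6.00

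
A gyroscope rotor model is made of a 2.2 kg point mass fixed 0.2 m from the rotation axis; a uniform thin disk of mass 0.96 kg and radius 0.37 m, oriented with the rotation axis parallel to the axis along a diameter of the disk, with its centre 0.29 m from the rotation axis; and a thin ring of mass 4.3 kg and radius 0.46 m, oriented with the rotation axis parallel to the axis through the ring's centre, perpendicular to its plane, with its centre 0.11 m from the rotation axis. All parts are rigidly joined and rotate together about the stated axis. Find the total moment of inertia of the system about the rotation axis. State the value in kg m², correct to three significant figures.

1.16

Point mass: I_cm = 0; centre at d = 0.2 m, so I = I_cm + Md² gives I = 0 + (2.2)(0.2)² = 0.088 kg m².
Thin disk: I_cm = (1/4)MR² = (1/4)(0.96)(0.37)² = 0.032856 kg m²; centre at d = 0.29 m, so I = I_cm + Md² gives I = 0.032856 + (0.96)(0.29)² = 0.11359 kg m².
Thin ring: I_cm = MR² = (4.3)(0.46)² = 0.90988 kg m²; centre at d = 0.11 m, so I = I_cm + Md² gives I = 0.90988 + (4.3)(0.11)² = 0.96191 kg m².
Total I = 0.088 + 0.11359 + 0.96191 = 1.1635 kg m².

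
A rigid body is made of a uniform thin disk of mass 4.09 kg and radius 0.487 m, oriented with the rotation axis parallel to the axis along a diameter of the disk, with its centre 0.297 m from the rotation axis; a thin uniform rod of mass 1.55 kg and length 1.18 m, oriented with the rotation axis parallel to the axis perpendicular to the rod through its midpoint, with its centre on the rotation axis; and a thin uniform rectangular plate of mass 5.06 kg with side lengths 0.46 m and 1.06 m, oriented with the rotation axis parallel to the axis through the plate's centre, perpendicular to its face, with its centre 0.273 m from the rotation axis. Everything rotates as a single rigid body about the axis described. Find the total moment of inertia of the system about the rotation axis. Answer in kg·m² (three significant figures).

Thin disk: I_cm = (1/4)MR² = (1/4)(4.09)(0.487)² = 0.24251 kg·m²; centre at d = 0.297 m, so the parallel axis theorem gives I = 0.24251 + (4.09)(0.297)² = 0.60328 kg·m².
Thin rod: I_cm = (1/12)ML² = (1/12)(1.55)(1.18)² = 0.17985 kg·m²; axis through the centre, so I = 0.17985 kg·m².
Rectangular plate: I_cm = (1/12)M(a²+b²) = (1/12)(5.06)[(0.46)² + (1.06)²] = 0.56301 kg·m²; centre at d = 0.273 m, so the parallel axis theorem gives I = 0.56301 + (5.06)(0.273)² = 0.94013 kg·m².
Total I = 0.60328 + 0.17985 + 0.94013 = 1.7233 kg·m².

1.72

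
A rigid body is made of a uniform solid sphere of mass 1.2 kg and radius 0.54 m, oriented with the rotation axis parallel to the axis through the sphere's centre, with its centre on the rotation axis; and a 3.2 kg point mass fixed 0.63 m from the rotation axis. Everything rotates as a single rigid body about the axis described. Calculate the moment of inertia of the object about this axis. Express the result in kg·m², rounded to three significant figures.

Solid sphere: I_cm = (2/5)MR² = (2/5)(1.2)(0.54)² = 0.13997 kg·m²; axis through the centre, so I = 0.13997 kg·m².
Point mass: I_cm = 0; centre at d = 0.63 m, so I = I_cm + Md² gives I = 0 + (3.2)(0.63)² = 1.2701 kg·m².
Total I = 0.13997 + 1.2701 = 1.41 kg·m².

1.41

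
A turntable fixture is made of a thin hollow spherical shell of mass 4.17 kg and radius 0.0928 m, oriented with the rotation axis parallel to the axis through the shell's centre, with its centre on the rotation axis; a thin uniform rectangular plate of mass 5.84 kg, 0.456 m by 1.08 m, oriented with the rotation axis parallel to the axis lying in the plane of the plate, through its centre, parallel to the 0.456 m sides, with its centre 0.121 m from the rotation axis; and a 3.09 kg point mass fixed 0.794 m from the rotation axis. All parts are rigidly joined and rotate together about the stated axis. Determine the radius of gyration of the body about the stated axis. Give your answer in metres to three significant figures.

Spherical shell: I_cm = (2/3)MR² = (2/3)(4.17)(0.0928)² = 0.023941 kg·m²; axis through the centre, so I = 0.023941 kg·m².
Rectangular plate: I_cm = (1/12)Mb² = (1/12)(5.84)(1.08)² = 0.56765 kg·m²; centre at d = 0.121 m, so I = I_cm + Md² gives I = 0.56765 + (5.84)(0.121)² = 0.65315 kg·m².
Point mass: I_cm = 0; centre at d = 0.794 m, so I = I_cm + Md² gives I = 0 + (3.09)(0.794)² = 1.948 kg·m².
Total I = 2.6251 kg·m²; total mass M = 13.1 kg.
k = √(I/M) = √(2.6251/13.1) = 0.44765 m.

0.448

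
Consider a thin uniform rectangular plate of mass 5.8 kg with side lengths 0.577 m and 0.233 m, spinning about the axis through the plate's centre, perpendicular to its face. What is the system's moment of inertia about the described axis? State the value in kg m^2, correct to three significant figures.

I_cm = (1/12)M(a²+b²) = (1/12)(5.8)[(0.577)² + (0.233)²] = 0.18716 kg m^2; axis through the centre, so I = 0.18716 kg m^2.

0.187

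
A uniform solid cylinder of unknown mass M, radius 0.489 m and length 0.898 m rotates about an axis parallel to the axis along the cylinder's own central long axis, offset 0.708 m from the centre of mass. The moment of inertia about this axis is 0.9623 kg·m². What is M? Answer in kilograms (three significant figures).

1.55

I = I_cm + Md² = (1/2)MR² + Md² = M·[0.5·(0.489)² + (0.708)²] = M·0.62082.
So M = 0.9623 / 0.62082 = 1.55 kg.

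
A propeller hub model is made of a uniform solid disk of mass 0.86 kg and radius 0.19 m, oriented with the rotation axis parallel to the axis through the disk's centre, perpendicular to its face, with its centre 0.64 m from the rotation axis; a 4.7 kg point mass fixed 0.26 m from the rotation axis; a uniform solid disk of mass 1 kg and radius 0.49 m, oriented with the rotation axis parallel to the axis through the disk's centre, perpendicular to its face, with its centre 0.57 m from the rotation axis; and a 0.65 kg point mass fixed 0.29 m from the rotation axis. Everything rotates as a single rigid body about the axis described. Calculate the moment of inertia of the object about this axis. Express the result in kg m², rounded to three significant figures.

Solid disk: I_cm = (1/2)MR² = (1/2)(0.86)(0.19)² = 0.015523 kg m²; centre at d = 0.64 m, so I = I_cm + Md² gives I = 0.015523 + (0.86)(0.64)² = 0.36778 kg m².
Point mass: I_cm = 0; centre at d = 0.26 m, so I = I_cm + Md² gives I = 0 + (4.7)(0.26)² = 0.31772 kg m².
Solid disk: I_cm = (1/2)MR² = (1/2)(1)(0.49)² = 0.12005 kg m²; centre at d = 0.57 m, so I = I_cm + Md² gives I = 0.12005 + (1)(0.57)² = 0.44495 kg m².
Point mass: I_cm = 0; centre at d = 0.29 m, so I = I_cm + Md² gives I = 0 + (0.65)(0.29)² = 0.054665 kg m².
Total I = 0.36778 + 0.31772 + 0.44495 + 0.054665 = 1.1851 kg m².

1.19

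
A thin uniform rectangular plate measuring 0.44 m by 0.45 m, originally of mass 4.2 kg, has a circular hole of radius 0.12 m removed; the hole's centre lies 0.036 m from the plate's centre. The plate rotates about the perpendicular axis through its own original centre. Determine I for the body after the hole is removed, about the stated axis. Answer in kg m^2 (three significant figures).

Unpierced body about its centre: I₀ = (1/12)M(a²+b²) = (1/12)(4.2)[(0.44)² + (0.45)²] = 0.13863 kg m^2.
The removed disk has mass m = M·πr²/(ab) = (4.2)·π(0.12)²/(0.44·0.45) = 0.95961 kg (same uniform areal density).
Its moment of inertia about the rotation axis (parallel-axis theorem): I_hole = (1/2)mr² + md² = (1/2)(0.95961)(0.12)² + (0.95961)(0.036)² = 0.0081529 kg m^2.
Treating the hole as negative mass, I = I₀ − I_hole = 0.13863 − 0.0081529 = 0.13048 kg m^2.

0.130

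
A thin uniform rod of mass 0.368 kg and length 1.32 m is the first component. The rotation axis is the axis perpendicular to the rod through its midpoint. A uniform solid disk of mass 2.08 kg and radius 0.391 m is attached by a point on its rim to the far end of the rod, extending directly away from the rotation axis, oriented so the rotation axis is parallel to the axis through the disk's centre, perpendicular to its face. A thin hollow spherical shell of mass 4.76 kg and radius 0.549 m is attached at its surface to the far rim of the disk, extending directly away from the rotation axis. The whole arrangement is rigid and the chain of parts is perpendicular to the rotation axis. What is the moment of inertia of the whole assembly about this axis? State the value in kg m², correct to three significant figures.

22.3

Thin rod: I_cm = (1/12)ML² = (1/12)(0.368)(1.32)² = 0.053434 kg m²; axis through the centre, so I = 0.053434 kg m².
Solid disk: I_cm = (1/2)MR² = (1/2)(2.08)(0.391)² = 0.159 kg m²; centre at d = 0.66 + 0.391 = 1.051 m, so the parallel axis theorem gives I = 0.159 + (2.08)(1.051)² = 2.4566 kg m².
Spherical shell: I_cm = (2/3)MR² = (2/3)(4.76)(0.549)² = 0.95645 kg m²; centre at d = 0.66 + 0.391 + 0.391 + 0.549 = 1.991 m, so the parallel axis theorem gives I = 0.95645 + (4.76)(1.991)² = 19.825 kg m².
Total I = 0.053434 + 2.4566 + 19.825 = 22.335 kg m².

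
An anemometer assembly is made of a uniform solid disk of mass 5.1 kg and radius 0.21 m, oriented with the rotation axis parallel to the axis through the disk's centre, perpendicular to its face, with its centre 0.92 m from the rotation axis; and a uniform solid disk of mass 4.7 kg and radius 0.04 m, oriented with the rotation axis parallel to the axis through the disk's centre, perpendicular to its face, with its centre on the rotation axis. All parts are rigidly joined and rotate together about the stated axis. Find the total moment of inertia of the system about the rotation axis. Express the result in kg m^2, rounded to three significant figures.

Solid disk: I_cm = (1/2)MR² = (1/2)(5.1)(0.21)² = 0.11245 kg m^2; centre at d = 0.92 m, so the parallel axis theorem gives I = 0.11245 + (5.1)(0.92)² = 4.4291 kg m^2.
Solid disk: I_cm = (1/2)MR² = (1/2)(4.7)(0.04)² = 0.00376 kg m^2; axis through the centre, so I = 0.00376 kg m^2.
Total I = 4.4291 + 0.00376 = 4.4329 kg m^2.

4.43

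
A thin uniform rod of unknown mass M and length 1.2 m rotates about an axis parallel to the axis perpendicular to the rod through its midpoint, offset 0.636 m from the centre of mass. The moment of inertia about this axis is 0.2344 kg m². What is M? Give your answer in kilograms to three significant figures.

0.447

I = I_cm + Md² = (1/12)ML² + Md² = M·[0.0833333·(1.2)² + (0.636)²] = M·0.5245.
So M = 0.2344 / 0.5245 = 0.44691 kg.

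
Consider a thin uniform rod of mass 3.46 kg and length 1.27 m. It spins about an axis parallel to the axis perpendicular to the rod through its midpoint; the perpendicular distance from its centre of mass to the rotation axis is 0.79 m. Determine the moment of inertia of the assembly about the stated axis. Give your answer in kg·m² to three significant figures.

2.62

I_cm = (1/12)ML² = (1/12)(3.46)(1.27)² = 0.46505 kg·m²; centre at d = 0.79 m, so the parallel axis theorem gives I = 0.46505 + (3.46)(0.79)² = 2.6244 kg·m².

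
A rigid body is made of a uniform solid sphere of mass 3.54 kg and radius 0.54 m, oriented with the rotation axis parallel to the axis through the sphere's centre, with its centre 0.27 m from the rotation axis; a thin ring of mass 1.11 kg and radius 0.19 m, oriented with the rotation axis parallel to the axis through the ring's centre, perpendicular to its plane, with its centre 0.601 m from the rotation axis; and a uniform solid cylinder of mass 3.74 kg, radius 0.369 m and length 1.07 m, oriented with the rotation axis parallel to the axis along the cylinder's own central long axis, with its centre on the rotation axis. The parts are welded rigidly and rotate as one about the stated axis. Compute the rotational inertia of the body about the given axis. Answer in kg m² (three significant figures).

Solid sphere: I_cm = (2/5)MR² = (2/5)(3.54)(0.54)² = 0.41291 kg m²; centre at d = 0.27 m, so the parallel axis theorem gives I = 0.41291 + (3.54)(0.27)² = 0.67097 kg m².
Thin ring: I_cm = MR² = (1.11)(0.19)² = 0.040071 kg m²; centre at d = 0.601 m, so the parallel axis theorem gives I = 0.040071 + (1.11)(0.601)² = 0.441 kg m².
Solid cylinder: I_cm = (1/2)MR² = (1/2)(3.74)(0.369)² = 0.25462 kg m²; axis through the centre, so I = 0.25462 kg m².
Total I = 0.67097 + 0.441 + 0.25462 = 1.3666 kg m².

1.37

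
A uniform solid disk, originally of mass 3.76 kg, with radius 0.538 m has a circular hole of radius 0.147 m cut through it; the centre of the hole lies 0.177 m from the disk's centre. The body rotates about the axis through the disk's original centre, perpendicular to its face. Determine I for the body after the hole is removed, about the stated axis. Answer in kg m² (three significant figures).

0.532

Unpierced body about its centre: I₀ = (1/2)MR² = (1/2)(3.76)(0.538)² = 0.54415 kg m².
The removed disk has mass m = M·(r/R)² = (3.76)(0.147/0.538)² = 0.28071 kg (same uniform areal density).
Its moment of inertia about the rotation axis (parallel-axis theorem): I_hole = (1/2)mr² + md² = (1/2)(0.28071)(0.147)² + (0.28071)(0.177)² = 0.011827 kg m².
Treating the hole as negative mass, I = I₀ − I_hole = 0.54415 − 0.011827 = 0.53233 kg m².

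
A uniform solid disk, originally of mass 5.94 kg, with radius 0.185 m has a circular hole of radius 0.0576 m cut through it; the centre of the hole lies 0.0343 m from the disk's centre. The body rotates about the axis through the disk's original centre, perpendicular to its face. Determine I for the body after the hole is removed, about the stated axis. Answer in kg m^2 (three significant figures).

Unpierced body about its centre: I₀ = (1/2)MR² = (1/2)(5.94)(0.185)² = 0.10165 kg m^2.
The removed disk has mass m = M·(r/R)² = (5.94)(0.0576/0.185)² = 0.57582 kg (same uniform areal density).
Its moment of inertia about the rotation axis (parallel-axis theorem): I_hole = (1/2)mr² + md² = (1/2)(0.57582)(0.0576)² + (0.57582)(0.0343)² = 0.0016327 kg m^2.
Treating the hole as negative mass, I = I₀ − I_hole = 0.10165 − 0.0016327 = 0.10002 kg m^2.

0.100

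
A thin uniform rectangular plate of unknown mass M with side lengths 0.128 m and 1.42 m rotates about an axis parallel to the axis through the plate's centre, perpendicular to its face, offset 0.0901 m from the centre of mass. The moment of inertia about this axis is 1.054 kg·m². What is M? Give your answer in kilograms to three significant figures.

5.94

I = I_cm + Md² = (1/12)M(a²+b²) + Md² = M·[0.0833333·[(0.128)² + (1.42)²] + (0.0901)²] = M·0.17752.
So M = 1.054 / 0.17752 = 5.9375 kg.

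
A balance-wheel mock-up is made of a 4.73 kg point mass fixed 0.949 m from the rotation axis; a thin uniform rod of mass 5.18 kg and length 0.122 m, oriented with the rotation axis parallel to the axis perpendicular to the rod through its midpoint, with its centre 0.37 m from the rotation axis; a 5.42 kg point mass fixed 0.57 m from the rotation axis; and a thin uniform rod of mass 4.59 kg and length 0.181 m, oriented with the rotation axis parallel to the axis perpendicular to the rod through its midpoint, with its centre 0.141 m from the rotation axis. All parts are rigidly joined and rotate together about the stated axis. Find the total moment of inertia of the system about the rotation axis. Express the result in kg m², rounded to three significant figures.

6.84

Point mass: I_cm = 0; centre at d = 0.949 m, so I = I_cm + Md² gives I = 0 + (4.73)(0.949)² = 4.2598 kg m².
Thin rod: I_cm = (1/12)ML² = (1/12)(5.18)(0.122)² = 0.0064249 kg m²; centre at d = 0.37 m, so I = I_cm + Md² gives I = 0.0064249 + (5.18)(0.37)² = 0.71557 kg m².
Point mass: I_cm = 0; centre at d = 0.57 m, so I = I_cm + Md² gives I = 0 + (5.42)(0.57)² = 1.761 kg m².
Thin rod: I_cm = (1/12)ML² = (1/12)(4.59)(0.181)² = 0.012531 kg m²; centre at d = 0.141 m, so I = I_cm + Md² gives I = 0.012531 + (4.59)(0.141)² = 0.10378 kg m².
Total I = 4.2598 + 0.71557 + 1.761 + 0.10378 = 6.8402 kg m².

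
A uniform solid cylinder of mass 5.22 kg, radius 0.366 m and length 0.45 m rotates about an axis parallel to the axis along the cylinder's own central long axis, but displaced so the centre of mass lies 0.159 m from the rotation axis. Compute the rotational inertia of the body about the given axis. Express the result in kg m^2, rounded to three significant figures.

0.482

I_cm = (1/2)MR² = (1/2)(5.22)(0.366)² = 0.34963 kg m^2; centre at d = 0.159 m, so I = I_cm + Md² gives I = 0.34963 + (5.22)(0.159)² = 0.48159 kg m^2.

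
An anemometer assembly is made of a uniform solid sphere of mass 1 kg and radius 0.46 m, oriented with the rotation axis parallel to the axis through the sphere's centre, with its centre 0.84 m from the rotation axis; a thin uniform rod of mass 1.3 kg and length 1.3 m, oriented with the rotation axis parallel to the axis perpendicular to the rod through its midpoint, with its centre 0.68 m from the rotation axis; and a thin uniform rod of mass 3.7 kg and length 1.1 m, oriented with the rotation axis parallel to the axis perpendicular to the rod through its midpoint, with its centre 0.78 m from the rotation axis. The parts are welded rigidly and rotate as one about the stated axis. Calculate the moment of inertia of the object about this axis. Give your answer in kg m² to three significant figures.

Solid sphere: I_cm = (2/5)MR² = (2/5)(1)(0.46)² = 0.08464 kg m²; centre at d = 0.84 m, so the parallel axis theorem gives I = 0.08464 + (1)(0.84)² = 0.79024 kg m².
Thin rod: I_cm = (1/12)ML² = (1/12)(1.3)(1.3)² = 0.18308 kg m²; centre at d = 0.68 m, so the parallel axis theorem gives I = 0.18308 + (1.3)(0.68)² = 0.7842 kg m².
Thin rod: I_cm = (1/12)ML² = (1/12)(3.7)(1.1)² = 0.37308 kg m²; centre at d = 0.78 m, so the parallel axis theorem gives I = 0.37308 + (3.7)(0.78)² = 2.6242 kg m².
Total I = 0.79024 + 0.7842 + 2.6242 = 4.1986 kg m².

4.20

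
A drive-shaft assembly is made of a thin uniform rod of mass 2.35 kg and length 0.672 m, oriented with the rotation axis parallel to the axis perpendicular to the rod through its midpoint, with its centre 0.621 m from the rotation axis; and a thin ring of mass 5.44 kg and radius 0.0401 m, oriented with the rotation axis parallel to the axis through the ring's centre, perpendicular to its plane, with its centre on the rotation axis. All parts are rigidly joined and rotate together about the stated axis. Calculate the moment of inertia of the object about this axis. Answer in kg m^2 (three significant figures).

Thin rod: I_cm = (1/12)ML² = (1/12)(2.35)(0.672)² = 0.088435 kg m^2; centre at d = 0.621 m, so I = I_cm + Md² gives I = 0.088435 + (2.35)(0.621)² = 0.99469 kg m^2.
Thin ring: I_cm = MR² = (5.44)(0.0401)² = 0.0087476 kg m^2; axis through the centre, so I = 0.0087476 kg m^2.
Total I = 0.99469 + 0.0087476 = 1.0034 kg m^2.

1.00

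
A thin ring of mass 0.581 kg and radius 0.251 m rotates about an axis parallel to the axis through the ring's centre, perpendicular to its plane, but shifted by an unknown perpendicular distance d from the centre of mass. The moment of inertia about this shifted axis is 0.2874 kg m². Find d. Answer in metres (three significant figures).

About the centre-of-mass axis, I_cm = MR² = (0.581)(0.251)² = 0.036604 kg m².
Parallel axis theorem: I = I_cm + Md², so Md² = 0.2874 − 0.036604 = 0.2508 kg m².
d = √(0.2508 / 0.581) = 0.65701 m.

0.657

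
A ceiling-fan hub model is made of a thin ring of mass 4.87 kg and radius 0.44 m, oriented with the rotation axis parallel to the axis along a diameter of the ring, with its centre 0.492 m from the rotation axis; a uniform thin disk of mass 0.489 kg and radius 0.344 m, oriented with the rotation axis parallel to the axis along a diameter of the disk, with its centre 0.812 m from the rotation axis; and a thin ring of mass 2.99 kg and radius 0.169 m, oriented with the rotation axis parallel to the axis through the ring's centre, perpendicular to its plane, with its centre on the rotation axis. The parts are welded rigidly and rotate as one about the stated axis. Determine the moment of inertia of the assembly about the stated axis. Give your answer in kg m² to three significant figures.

2.07

Thin ring: I_cm = (1/2)MR² = (1/2)(4.87)(0.44)² = 0.47142 kg m²; centre at d = 0.492 m, so I = I_cm + Md² gives I = 0.47142 + (4.87)(0.492)² = 1.6503 kg m².
Thin disk: I_cm = (1/4)MR² = (1/4)(0.489)(0.344)² = 0.014467 kg m²; centre at d = 0.812 m, so I = I_cm + Md² gives I = 0.014467 + (0.489)(0.812)² = 0.33689 kg m².
Thin ring: I_cm = MR² = (2.99)(0.169)² = 0.085397 kg m²; axis through the centre, so I = 0.085397 kg m².
Total I = 1.6503 + 0.33689 + 0.085397 = 2.0726 kg m².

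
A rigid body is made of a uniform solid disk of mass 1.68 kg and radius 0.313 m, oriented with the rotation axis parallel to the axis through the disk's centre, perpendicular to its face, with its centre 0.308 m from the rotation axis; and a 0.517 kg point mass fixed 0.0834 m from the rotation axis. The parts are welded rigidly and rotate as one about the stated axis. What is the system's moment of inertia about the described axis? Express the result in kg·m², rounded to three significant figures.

0.245

Solid disk: I_cm = (1/2)MR² = (1/2)(1.68)(0.313)² = 0.082294 kg·m²; centre at d = 0.308 m, so I = I_cm + Md² gives I = 0.082294 + (1.68)(0.308)² = 0.24167 kg·m².
Point mass: I_cm = 0; centre at d = 0.0834 m, so I = I_cm + Md² gives I = 0 + (0.517)(0.0834)² = 0.003596 kg·m².
Total I = 0.24167 + 0.003596 = 0.24526 kg·m².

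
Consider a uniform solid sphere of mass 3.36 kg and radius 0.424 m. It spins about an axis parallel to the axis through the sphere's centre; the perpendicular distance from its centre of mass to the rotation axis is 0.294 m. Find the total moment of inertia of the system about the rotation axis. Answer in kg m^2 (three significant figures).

I_cm = (2/5)MR² = (2/5)(3.36)(0.424)² = 0.24162 kg m^2; centre at d = 0.294 m, so I = I_cm + Md² gives I = 0.24162 + (3.36)(0.294)² = 0.53204 kg m^2.

0.532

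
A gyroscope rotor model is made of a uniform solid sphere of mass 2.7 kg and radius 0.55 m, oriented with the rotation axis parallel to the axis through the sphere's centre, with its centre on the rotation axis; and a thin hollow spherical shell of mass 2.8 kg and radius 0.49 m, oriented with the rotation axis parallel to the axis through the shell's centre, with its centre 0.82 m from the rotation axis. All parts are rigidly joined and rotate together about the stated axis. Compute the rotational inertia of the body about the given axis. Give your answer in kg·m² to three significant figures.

Solid sphere: I_cm = (2/5)MR² = (2/5)(2.7)(0.55)² = 0.3267 kg·m²; axis through the centre, so I = 0.3267 kg·m².
Spherical shell: I_cm = (2/3)MR² = (2/3)(2.8)(0.49)² = 0.44819 kg·m²; centre at d = 0.82 m, so I = I_cm + Md² gives I = 0.44819 + (2.8)(0.82)² = 2.3309 kg·m².
Total I = 0.3267 + 2.3309 = 2.6576 kg·m².

2.66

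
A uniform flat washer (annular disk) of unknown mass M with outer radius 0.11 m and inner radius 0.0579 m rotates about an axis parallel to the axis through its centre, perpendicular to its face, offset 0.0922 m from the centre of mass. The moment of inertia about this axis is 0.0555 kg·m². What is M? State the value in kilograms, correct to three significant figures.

3.42

I = I_cm + Md² = (1/2)M(R²+r²) + Md² = M·[0.5·[(0.11)² + (0.0579)²] + (0.0922)²] = M·0.016227.
So M = 0.0555 / 0.016227 = 3.4202 kg.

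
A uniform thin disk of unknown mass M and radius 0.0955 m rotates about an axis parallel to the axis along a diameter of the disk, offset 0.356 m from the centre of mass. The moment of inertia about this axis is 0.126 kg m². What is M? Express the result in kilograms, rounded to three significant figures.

I = I_cm + Md² = (1/4)MR² + Md² = M·[0.25·(0.0955)² + (0.356)²] = M·0.12902.
So M = 0.126 / 0.12902 = 0.97662 kg.

0.977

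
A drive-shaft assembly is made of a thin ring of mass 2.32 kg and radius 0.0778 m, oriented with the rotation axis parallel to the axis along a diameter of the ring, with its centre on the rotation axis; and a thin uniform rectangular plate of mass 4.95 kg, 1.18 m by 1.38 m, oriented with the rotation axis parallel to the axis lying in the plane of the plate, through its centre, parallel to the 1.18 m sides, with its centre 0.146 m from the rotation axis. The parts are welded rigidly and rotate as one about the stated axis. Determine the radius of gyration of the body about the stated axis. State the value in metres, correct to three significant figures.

Thin ring: I_cm = (1/2)MR² = (1/2)(2.32)(0.0778)² = 0.0070213 kg m²; axis through the centre, so I = 0.0070213 kg m².
Rectangular plate: I_cm = (1/12)Mb² = (1/12)(4.95)(1.38)² = 0.78556 kg m²; centre at d = 0.146 m, so the parallel axis theorem gives I = 0.78556 + (4.95)(0.146)² = 0.89108 kg m².
Total I = 0.8981 kg m²; total mass M = 7.27 kg.
k = √(I/M) = √(0.8981/7.27) = 0.35148 m.

0.351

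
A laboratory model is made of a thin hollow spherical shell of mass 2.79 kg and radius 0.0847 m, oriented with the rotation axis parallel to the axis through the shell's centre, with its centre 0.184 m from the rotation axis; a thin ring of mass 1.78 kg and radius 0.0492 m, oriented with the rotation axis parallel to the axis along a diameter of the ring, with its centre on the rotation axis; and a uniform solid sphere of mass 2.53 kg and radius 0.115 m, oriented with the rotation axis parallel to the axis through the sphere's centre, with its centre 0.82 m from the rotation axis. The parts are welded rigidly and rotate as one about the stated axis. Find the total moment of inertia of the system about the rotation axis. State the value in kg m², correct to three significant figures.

1.82

Spherical shell: I_cm = (2/3)MR² = (2/3)(2.79)(0.0847)² = 0.013344 kg m²; centre at d = 0.184 m, so I = I_cm + Md² gives I = 0.013344 + (2.79)(0.184)² = 0.1078 kg m².
Thin ring: I_cm = (1/2)MR² = (1/2)(1.78)(0.0492)² = 0.0021544 kg m²; axis through the centre, so I = 0.0021544 kg m².
Solid sphere: I_cm = (2/5)MR² = (2/5)(2.53)(0.115)² = 0.013384 kg m²; centre at d = 0.82 m, so I = I_cm + Md² gives I = 0.013384 + (2.53)(0.82)² = 1.7146 kg m².
Total I = 0.1078 + 0.0021544 + 1.7146 = 1.8245 kg m².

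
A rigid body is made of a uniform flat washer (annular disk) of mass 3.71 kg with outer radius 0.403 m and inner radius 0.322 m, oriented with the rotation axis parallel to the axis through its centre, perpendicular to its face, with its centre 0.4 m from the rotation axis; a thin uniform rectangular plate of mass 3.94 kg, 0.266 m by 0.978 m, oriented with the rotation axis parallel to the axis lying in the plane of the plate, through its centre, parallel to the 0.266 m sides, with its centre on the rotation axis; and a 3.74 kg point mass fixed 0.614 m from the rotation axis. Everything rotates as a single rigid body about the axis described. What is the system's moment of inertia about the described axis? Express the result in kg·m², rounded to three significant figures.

2.81

Annular disk: I_cm = (1/2)M(R²+r²) = (1/2)(3.71)[(0.403)² + (0.322)²] = 0.4936 kg·m²; centre at d = 0.4 m, so the parallel axis theorem gives I = 0.4936 + (3.71)(0.4)² = 1.0872 kg·m².
Rectangular plate: I_cm = (1/12)Mb² = (1/12)(3.94)(0.978)² = 0.31405 kg·m²; axis through the centre, so I = 0.31405 kg·m².
Point mass: I_cm = 0; centre at d = 0.614 m, so the parallel axis theorem gives I = 0 + (3.74)(0.614)² = 1.41 kg·m².
Total I = 1.0872 + 0.31405 + 1.41 = 2.8112 kg·m².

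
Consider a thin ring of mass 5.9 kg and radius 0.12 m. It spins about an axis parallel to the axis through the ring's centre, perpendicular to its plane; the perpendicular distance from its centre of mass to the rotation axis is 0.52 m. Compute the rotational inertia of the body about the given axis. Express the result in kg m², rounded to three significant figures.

1.68

I_cm = MR² = (5.9)(0.12)² = 0.08496 kg m²; centre at d = 0.52 m, so the parallel axis theorem gives I = 0.08496 + (5.9)(0.52)² = 1.6803 kg m².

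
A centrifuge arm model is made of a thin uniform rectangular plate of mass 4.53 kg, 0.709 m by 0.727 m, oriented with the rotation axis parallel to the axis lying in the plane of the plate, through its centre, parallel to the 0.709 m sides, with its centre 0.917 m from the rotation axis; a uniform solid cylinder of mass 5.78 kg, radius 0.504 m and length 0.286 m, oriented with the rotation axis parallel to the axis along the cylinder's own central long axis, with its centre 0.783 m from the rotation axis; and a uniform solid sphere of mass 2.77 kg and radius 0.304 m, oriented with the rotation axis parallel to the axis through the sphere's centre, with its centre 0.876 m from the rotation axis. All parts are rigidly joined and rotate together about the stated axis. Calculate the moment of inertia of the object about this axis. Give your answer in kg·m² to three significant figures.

Rectangular plate: I_cm = (1/12)Mb² = (1/12)(4.53)(0.727)² = 0.19952 kg·m²; centre at d = 0.917 m, so the parallel axis theorem gives I = 0.19952 + (4.53)(0.917)² = 4.0087 kg·m².
Solid cylinder: I_cm = (1/2)MR² = (1/2)(5.78)(0.504)² = 0.73411 kg·m²; centre at d = 0.783 m, so the parallel axis theorem gives I = 0.73411 + (5.78)(0.783)² = 4.2778 kg·m².
Solid sphere: I_cm = (2/5)MR² = (2/5)(2.77)(0.304)² = 0.1024 kg·m²; centre at d = 0.876 m, so the parallel axis theorem gives I = 0.1024 + (2.77)(0.876)² = 2.228 kg·m².
Total I = 4.0087 + 4.2778 + 2.228 = 10.515 kg·m².

10.5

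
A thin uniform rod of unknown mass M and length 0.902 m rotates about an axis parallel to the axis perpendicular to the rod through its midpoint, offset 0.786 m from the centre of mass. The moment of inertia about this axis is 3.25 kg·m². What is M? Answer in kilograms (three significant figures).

I = I_cm + Md² = (1/12)ML² + Md² = M·[0.0833333·(0.902)² + (0.786)²] = M·0.6856.
So M = 3.25 / 0.6856 = 4.7404 kg.

4.74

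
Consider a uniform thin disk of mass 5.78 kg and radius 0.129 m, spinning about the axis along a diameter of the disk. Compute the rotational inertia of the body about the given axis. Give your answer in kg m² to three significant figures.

0.0240

I_cm = (1/4)MR² = (1/4)(5.78)(0.129)² = 0.024046 kg m²; axis through the centre, so I = 0.024046 kg m².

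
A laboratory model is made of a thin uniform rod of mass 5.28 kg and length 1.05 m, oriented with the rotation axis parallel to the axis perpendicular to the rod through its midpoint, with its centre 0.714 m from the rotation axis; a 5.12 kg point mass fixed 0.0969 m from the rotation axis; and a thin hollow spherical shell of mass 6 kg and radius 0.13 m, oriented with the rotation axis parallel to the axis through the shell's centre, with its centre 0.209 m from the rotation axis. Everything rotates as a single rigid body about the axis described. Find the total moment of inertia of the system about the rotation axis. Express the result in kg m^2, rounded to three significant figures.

3.55

Thin rod: I_cm = (1/12)ML² = (1/12)(5.28)(1.05)² = 0.4851 kg m^2; centre at d = 0.714 m, so I = I_cm + Md² gives I = 0.4851 + (5.28)(0.714)² = 3.1768 kg m^2.
Point mass: I_cm = 0; centre at d = 0.0969 m, so I = I_cm + Md² gives I = 0 + (5.12)(0.0969)² = 0.048075 kg m^2.
Spherical shell: I_cm = (2/3)MR² = (2/3)(6)(0.13)² = 0.0676 kg m^2; centre at d = 0.209 m, so I = I_cm + Md² gives I = 0.0676 + (6)(0.209)² = 0.32969 kg m^2.
Total I = 3.1768 + 0.048075 + 0.32969 = 3.5546 kg m^2.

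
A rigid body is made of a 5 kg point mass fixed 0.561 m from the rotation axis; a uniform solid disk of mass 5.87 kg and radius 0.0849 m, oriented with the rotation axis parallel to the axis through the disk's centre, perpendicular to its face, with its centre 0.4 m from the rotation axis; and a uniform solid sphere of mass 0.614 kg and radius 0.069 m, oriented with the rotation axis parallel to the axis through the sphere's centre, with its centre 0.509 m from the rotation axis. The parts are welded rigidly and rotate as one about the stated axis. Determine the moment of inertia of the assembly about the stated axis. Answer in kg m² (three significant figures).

Point mass: I_cm = 0; centre at d = 0.561 m, so the parallel axis theorem gives I = 0 + (5)(0.561)² = 1.5736 kg m².
Solid disk: I_cm = (1/2)MR² = (1/2)(5.87)(0.0849)² = 0.021156 kg m²; centre at d = 0.4 m, so the parallel axis theorem gives I = 0.021156 + (5.87)(0.4)² = 0.96036 kg m².
Solid sphere: I_cm = (2/5)MR² = (2/5)(0.614)(0.069)² = 0.0011693 kg m²; centre at d = 0.509 m, so the parallel axis theorem gives I = 0.0011693 + (0.614)(0.509)² = 0.16025 kg m².
Total I = 1.5736 + 0.96036 + 0.16025 = 2.6942 kg m².

2.69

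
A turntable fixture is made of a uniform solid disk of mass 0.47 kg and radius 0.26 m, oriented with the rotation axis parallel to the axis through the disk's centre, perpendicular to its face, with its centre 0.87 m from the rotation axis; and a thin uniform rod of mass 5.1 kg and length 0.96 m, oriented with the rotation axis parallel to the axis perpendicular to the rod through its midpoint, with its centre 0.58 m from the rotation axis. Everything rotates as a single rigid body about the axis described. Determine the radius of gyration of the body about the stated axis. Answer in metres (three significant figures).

0.667

Solid disk: I_cm = (1/2)MR² = (1/2)(0.47)(0.26)² = 0.015886 kg m^2; centre at d = 0.87 m, so I = I_cm + Md² gives I = 0.015886 + (0.47)(0.87)² = 0.37163 kg m^2.
Thin rod: I_cm = (1/12)ML² = (1/12)(5.1)(0.96)² = 0.39168 kg m^2; centre at d = 0.58 m, so I = I_cm + Md² gives I = 0.39168 + (5.1)(0.58)² = 2.1073 kg m^2.
Total I = 2.4789 kg m^2; total mass M = 5.57 kg.
k = √(I/M) = √(2.4789/5.57) = 0.66712 m.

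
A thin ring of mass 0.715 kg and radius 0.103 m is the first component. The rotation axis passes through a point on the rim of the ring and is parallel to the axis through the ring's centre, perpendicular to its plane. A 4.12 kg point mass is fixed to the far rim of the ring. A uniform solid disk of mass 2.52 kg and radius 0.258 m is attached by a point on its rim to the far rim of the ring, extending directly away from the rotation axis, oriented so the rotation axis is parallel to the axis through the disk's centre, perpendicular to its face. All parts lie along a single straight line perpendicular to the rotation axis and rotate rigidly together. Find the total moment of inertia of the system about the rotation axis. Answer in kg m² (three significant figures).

0.816

Thin ring: I_cm = MR² = (0.715)(0.103)² = 0.0075854 kg m²; centre at d = 0.103 m, so I = I_cm + Md² gives I = 0.0075854 + (0.715)(0.103)² = 0.015171 kg m².
Point mass: I_cm = 0; centre at d = 0.103 + 0.103 = 0.206 m, so I = I_cm + Md² gives I = 0 + (4.12)(0.206)² = 0.17484 kg m².
Solid disk: I_cm = (1/2)MR² = (1/2)(2.52)(0.258)² = 0.083871 kg m²; centre at d = 0.103 + 0.103 + 0.258 = 0.464 m, so I = I_cm + Md² gives I = 0.083871 + (2.52)(0.464)² = 0.62642 kg m².
Total I = 0.015171 + 0.17484 + 0.62642 = 0.81642 kg m².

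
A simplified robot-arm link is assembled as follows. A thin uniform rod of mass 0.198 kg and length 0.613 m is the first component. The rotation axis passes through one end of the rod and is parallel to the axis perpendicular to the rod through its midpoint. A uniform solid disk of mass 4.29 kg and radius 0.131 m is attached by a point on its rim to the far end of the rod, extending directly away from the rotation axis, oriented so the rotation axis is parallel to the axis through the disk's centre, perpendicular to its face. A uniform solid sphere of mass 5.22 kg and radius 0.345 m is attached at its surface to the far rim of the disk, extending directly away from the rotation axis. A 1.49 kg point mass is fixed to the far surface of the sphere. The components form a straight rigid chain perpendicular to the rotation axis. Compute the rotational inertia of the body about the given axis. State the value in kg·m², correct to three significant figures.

Thin rod: I_cm = (1/12)ML² = (1/12)(0.198)(0.613)² = 0.0062002 kg·m²; centre at d = 0.3065 m, so the parallel axis theorem gives I = 0.0062002 + (0.198)(0.3065)² = 0.024801 kg·m².
Solid disk: I_cm = (1/2)MR² = (1/2)(4.29)(0.131)² = 0.03681 kg·m²; centre at d = 0.3065 + 0.3065 + 0.131 = 0.744 m, so the parallel axis theorem gives I = 0.03681 + (4.29)(0.744)² = 2.4115 kg·m².
Solid sphere: I_cm = (2/5)MR² = (2/5)(5.22)(0.345)² = 0.24852 kg·m²; centre at d = 0.3065 + 0.3065 + 0.131 + 0.131 + 0.345 = 1.22 m, so the parallel axis theorem gives I = 0.24852 + (5.22)(1.22)² = 8.018 kg·m².
Point mass: I_cm = 0; centre at d = 0.3065 + 0.3065 + 0.131 + 0.131 + 0.345 + 0.345 = 1.565 m, so the parallel axis theorem gives I = 0 + (1.49)(1.565)² = 3.6493 kg·m².
Total I = 0.024801 + 2.4115 + 8.018 + 3.6493 = 14.104 kg·m².

14.1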